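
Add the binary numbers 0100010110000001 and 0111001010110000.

Add column by column from the right: bit + bit + carry-in; write the sum mod 2, carry 1 when the sum is 2 or 3.
carry:  1000111100000000
        0100010110000001
+       0111001010110000
------------------------
       01011100000110001
(the carry out of the leftmost column, 0, becomes the leading bit)
Decimal check:
  0100010110000001 = 16384 + 1024 + 256 + 128 + 1 = 17793
  0111001010110000 = 16384 + 8192 + 4096 + 512 + 128 + 32 + 16 = 29360
  17793 + 29360 = 47153, and 01011100000110001 = 32768 + 8192 + 4096 + 2048 + 32 + 16 + 1 = 47153 ✓



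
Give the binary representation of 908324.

Using repeated division by 2:
908324 ÷ 2 = 454162 remainder 0
454162 ÷ 2 = 227081 remainder 0
227081 ÷ 2 = 113540 remainder 1
113540 ÷ 2 = 56770 remainder 0
56770 ÷ 2 = 28385 remainder 0
28385 ÷ 2 = 14192 remainder 1
14192 ÷ 2 = 7096 remainder 0
7096 ÷ 2 = 3548 remainder 0
3548 ÷ 2 = 1774 remainder 0
1774 ÷ 2 = 887 remainder 0
887 ÷ 2 = 443 remainder 1
443 ÷ 2 = 221 remainder 1
221 ÷ 2 = 110 remainder 1
110 ÷ 2 = 55 remainder 0
55 ÷ 2 = 27 remainder 1
27 ÷ 2 = 13 remainder 1
13 ÷ 2 = 6 remainder 1
6 ÷ 2 = 3 remainder 0
3 ÷ 2 = 1 remainder 1
1 ÷ 2 = 0 remainder 1
Reading remainders bottom to top: 11011101110000100100



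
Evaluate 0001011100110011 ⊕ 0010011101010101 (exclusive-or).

XOR: 1 when bits differ
  0001011100110011
^ 0010011101010101
------------------
  0011000001100110
Decimal: 5939 ^ 10069 = 12390



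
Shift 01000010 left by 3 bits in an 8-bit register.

Original: 01000010 (decimal 66)
Shift left by 3 positions
Append 3 zeros on the right and drop the 3 high bits that overflow the 8-bit width
Result: 00010000 (decimal 16)
Equivalent: 66 << 3 = 66 × 2^3 = 528, truncated to 8 bits = 16



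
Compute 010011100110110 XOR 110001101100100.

XOR: 1 when bits differ
  010011100110110
^ 110001101100100
-----------------
  100010001010010
Decimal: 10038 ^ 25444 = 17490



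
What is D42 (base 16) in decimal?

Expand by place value (powers of 16):
Digit values: D = 13
D42 = 13 × 16^2 + 4 × 16^1 + 2 × 16^0
= 13 × 256 + 4 × 16 + 2 × 1
= 3328 + 64 + 2
= 3394



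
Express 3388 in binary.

Using repeated division by 2:
3388 ÷ 2 = 1694 remainder 0
1694 ÷ 2 = 847 remainder 0
847 ÷ 2 = 423 remainder 1
423 ÷ 2 = 211 remainder 1
211 ÷ 2 = 105 remainder 1
105 ÷ 2 = 52 remainder 1
52 ÷ 2 = 26 remainder 0
26 ÷ 2 = 13 remainder 0
13 ÷ 2 = 6 remainder 1
6 ÷ 2 = 3 remainder 0
3 ÷ 2 = 1 remainder 1
1 ÷ 2 = 0 remainder 1
Reading remainders bottom to top: 110100111100



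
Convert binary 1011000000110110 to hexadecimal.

Group into 4-bit nibbles from right:
  1011 = B
  0000 = 0
  0011 = 3
  0110 = 6
Result: B036



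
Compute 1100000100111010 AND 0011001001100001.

AND: 1 only when both bits are 1
  1100000100111010
& 0011001001100001
------------------
  0000000000100000
Decimal: 49466 & 12897 = 32



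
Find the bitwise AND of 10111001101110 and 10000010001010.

AND: 1 only when both bits are 1
  10111001101110
& 10000010001010
----------------
  10000000001010
Decimal: 11886 & 8330 = 8202



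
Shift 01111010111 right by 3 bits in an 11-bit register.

Original: 01111010111 (decimal 983)
Shift right by 3 positions
Drop the 3 low bits; fill with zeros on the left
Result: 00001111010 (decimal 122)
Equivalent: 983 >> 3 = 983 ÷ 2^3 = 122



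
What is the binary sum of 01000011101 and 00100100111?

Add column by column from the right: bit + bit + carry-in; write the sum mod 2, carry 1 when the sum is 2 or 3.
carry:  00001111110
        01000011101
+       00100100111
-------------------
       001101000100
(the carry out of the leftmost column, 0, becomes the leading bit)
Decimal check:
  01000011101 = 512 + 16 + 8 + 4 + 1 = 541
  00100100111 = 256 + 32 + 4 + 2 + 1 = 295
  541 + 295 = 836, and 001101000100 = 512 + 256 + 64 + 4 = 836 ✓



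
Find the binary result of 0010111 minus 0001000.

Method 1 - Direct subtraction (column by column from the right: bit − bit − borrow-in; if negative, add 2 and borrow 1 from the next column):
borrow: 0010000
        0010111
-       0001000
---------------
        0001111

Method 2 - Add two's complement:
Two's complement of 0001000: invert → 1110111, add 1 → 1111000
  0010111
+ 1111000
---------
 10001111  (end carry out of the top bit = 1)
Discarding the end carry: 0001111
Decimal check:
  0010111 = 16 + 4 + 2 + 1 = 23
  0001000 = 8
  23 - 8 = 15, and 0001111 = 8 + 4 + 2 + 1 = 15 ✓



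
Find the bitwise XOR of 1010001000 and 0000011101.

XOR: 1 when bits differ
  1010001000
^ 0000011101
------------
  1010010101
Decimal: 648 ^ 29 = 661



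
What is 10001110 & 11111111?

AND: 1 only when both bits are 1
  10001110
& 11111111
----------
  10001110
Decimal: 142 & 255 = 142



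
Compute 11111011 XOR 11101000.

XOR: 1 when bits differ
  11111011
^ 11101000
----------
  00010011
Decimal: 251 ^ 232 = 19



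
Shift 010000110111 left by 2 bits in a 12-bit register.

Original: 010000110111 (decimal 1079)
Shift left by 2 positions
Append 2 zeros on the right and drop the 2 high bits that overflow the 12-bit width
Result: 000011011100 (decimal 220)
Equivalent: 1079 << 2 = 1079 × 2^2 = 4316, truncated to 12 bits = 220



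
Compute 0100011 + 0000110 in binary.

Add column by column from the right: bit + bit + carry-in; write the sum mod 2, carry 1 when the sum is 2 or 3.
carry:  0001100
        0100011
+       0000110
---------------
       00101001
(the carry out of the leftmost column, 0, becomes the leading bit)
Decimal check:
  0100011 = 32 + 2 + 1 = 35
  0000110 = 4 + 2 = 6
  35 + 6 = 41, and 00101001 = 32 + 8 + 1 = 41 ✓



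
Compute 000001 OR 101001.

OR: 1 when either bit is 1
  000001
| 101001
--------
  101001
Decimal: 1 | 41 = 41



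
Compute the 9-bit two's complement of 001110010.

Original: 001110010
Step 1 - Invert all bits: 110001101
Step 2 - Add 1: 110001110
Verification: 001110010 + 110001110 = 1000000000; discarding the end carry (carry out of the top bit) leaves the 9-bit value 000000000, as required for x + (-x)



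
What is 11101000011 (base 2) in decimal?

Sum of powers of 2 for each 1-bit:
2^0 + 2^1 + 2^6 + 2^8 + 2^9 + 2^10
= 1 + 2 + 64 + 256 + 512 + 1024
= 1859



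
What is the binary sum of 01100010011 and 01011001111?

Add column by column from the right: bit + bit + carry-in; write the sum mod 2, carry 1 when the sum is 2 or 3.
carry:  10000111110
        01100010011
+       01011001111
-------------------
       010111100010
(the carry out of the leftmost column, 0, becomes the leading bit)
Decimal check:
  01100010011 = 512 + 256 + 16 + 2 + 1 = 787
  01011001111 = 512 + 128 + 64 + 8 + 4 + 2 + 1 = 719
  787 + 719 = 1506, and 010111100010 = 1024 + 256 + 128 + 64 + 32 + 2 = 1506 ✓



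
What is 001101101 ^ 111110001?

XOR: 1 when bits differ
  001101101
^ 111110001
-----------
  110011100
Decimal: 109 ^ 497 = 412



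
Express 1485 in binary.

Using repeated division by 2:
1485 ÷ 2 = 742 remainder 1
742 ÷ 2 = 371 remainder 0
371 ÷ 2 = 185 remainder 1
185 ÷ 2 = 92 remainder 1
92 ÷ 2 = 46 remainder 0
46 ÷ 2 = 23 remainder 0
23 ÷ 2 = 11 remainder 1
11 ÷ 2 = 5 remainder 1
5 ÷ 2 = 2 remainder 1
2 ÷ 2 = 1 remainder 0
1 ÷ 2 = 0 remainder 1
Reading remainders bottom to top: 10111001101



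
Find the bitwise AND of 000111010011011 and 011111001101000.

AND: 1 only when both bits are 1
  000111010011011
& 011111001101000
-----------------
  000111000001000
Decimal: 3739 & 15976 = 3592



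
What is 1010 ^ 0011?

XOR: 1 when bits differ
  1010
^ 0011
------
  1001
Decimal: 10 ^ 3 = 9



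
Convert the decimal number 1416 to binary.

Using repeated division by 2:
1416 ÷ 2 = 708 remainder 0
708 ÷ 2 = 354 remainder 0
354 ÷ 2 = 177 remainder 0
177 ÷ 2 = 88 remainder 1
88 ÷ 2 = 44 remainder 0
44 ÷ 2 = 22 remainder 0
22 ÷ 2 = 11 remainder 0
11 ÷ 2 = 5 remainder 1
5 ÷ 2 = 2 remainder 1
2 ÷ 2 = 1 remainder 0
1 ÷ 2 = 0 remainder 1
Reading remainders bottom to top: 10110001000



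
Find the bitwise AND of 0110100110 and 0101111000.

AND: 1 only when both bits are 1
  0110100110
& 0101111000
------------
  0100100000
Decimal: 422 & 376 = 288



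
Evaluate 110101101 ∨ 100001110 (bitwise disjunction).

OR: 1 when either bit is 1
  110101101
| 100001110
-----------
  110101111
Decimal: 429 | 270 = 431



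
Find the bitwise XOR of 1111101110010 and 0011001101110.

XOR: 1 when bits differ
  1111101110010
^ 0011001101110
---------------
  1100100011100
Decimal: 8050 ^ 1646 = 6428



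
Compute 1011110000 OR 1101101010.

OR: 1 when either bit is 1
  1011110000
| 1101101010
------------
  1111111010
Decimal: 752 | 874 = 1018



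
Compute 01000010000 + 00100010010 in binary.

Add column by column from the right: bit + bit + carry-in; write the sum mod 2, carry 1 when the sum is 2 or 3.
carry:  00000100000
        01000010000
+       00100010010
-------------------
       001100100010
(the carry out of the leftmost column, 0, becomes the leading bit)
Decimal check:
  01000010000 = 512 + 16 = 528
  00100010010 = 256 + 16 + 2 = 274
  528 + 274 = 802, and 001100100010 = 512 + 256 + 32 + 2 = 802 ✓



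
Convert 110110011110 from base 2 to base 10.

Sum of powers of 2 for each 1-bit:
2^1 + 2^2 + 2^3 + 2^4 + 2^7 + 2^8 + 2^10 + 2^11
= 2 + 4 + 8 + 16 + 128 + 256 + 1024 + 2048
= 3486



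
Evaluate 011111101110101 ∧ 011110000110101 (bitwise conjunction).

AND: 1 only when both bits are 1
  011111101110101
& 011110000110101
-----------------
  011110000110101
Decimal: 16245 & 15413 = 15413



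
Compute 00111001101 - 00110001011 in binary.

Method 1 - Direct subtraction (column by column from the right: bit − bit − borrow-in; if negative, add 2 and borrow 1 from the next column):
borrow: 00000000100
        00111001101
-       00110001011
-------------------
        00001000010

Method 2 - Add two's complement:
Two's complement of 00110001011: invert → 11001110100, add 1 → 11001110101
  00111001101
+ 11001110101
-------------
 100001000010  (end carry out of the top bit = 1)
Discarding the end carry: 00001000010
Decimal check:
  00111001101 = 256 + 128 + 64 + 8 + 4 + 1 = 461
  00110001011 = 256 + 128 + 8 + 2 + 1 = 395
  461 - 395 = 66, and 00001000010 = 64 + 2 = 66 ✓



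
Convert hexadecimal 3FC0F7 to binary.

Convert each hex digit to 4 bits:
  3 = 0011
  F = 1111
  C = 1100
  0 = 0000
  F = 1111
  7 = 0111
Concatenate: 001111111100000011110111



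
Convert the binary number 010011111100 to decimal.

Sum of powers of 2 for each 1-bit:
2^2 + 2^3 + 2^4 + 2^5 + 2^6 + 2^7 + 2^10
= 4 + 8 + 16 + 32 + 64 + 128 + 1024
= 1276



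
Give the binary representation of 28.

Using repeated division by 2:
28 ÷ 2 = 14 remainder 0
14 ÷ 2 = 7 remainder 0
7 ÷ 2 = 3 remainder 1
3 ÷ 2 = 1 remainder 1
1 ÷ 2 = 0 remainder 1
Reading remainders bottom to top: 11100



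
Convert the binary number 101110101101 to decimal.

Sum of powers of 2 for each 1-bit:
2^0 + 2^2 + 2^3 + 2^5 + 2^7 + 2^8 + 2^9 + 2^11
= 1 + 4 + 8 + 32 + 128 + 256 + 512 + 2048
= 2989



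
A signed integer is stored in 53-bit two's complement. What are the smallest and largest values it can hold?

For 53-bit two's complement:
Minimum: -2^52 = -4503599627370496
Maximum: 2^52 - 1 = 4503599627370495



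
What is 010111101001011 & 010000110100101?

AND: 1 only when both bits are 1
  010111101001011
& 010000110100101
-----------------
  010000100000001
Decimal: 12107 & 8613 = 8449



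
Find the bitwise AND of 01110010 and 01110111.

AND: 1 only when both bits are 1
  01110010
& 01110111
----------
  01110010
Decimal: 114 & 119 = 114



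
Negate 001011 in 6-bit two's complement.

Original: 001011
Step 1 - Invert all bits: 110100
Step 2 - Add 1: 110101
Verification: 001011 + 110101 = 1000000; discarding the end carry (carry out of the top bit) leaves the 6-bit value 000000, as required for x + (-x)



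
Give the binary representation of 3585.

Using repeated division by 2:
3585 ÷ 2 = 1792 remainder 1
1792 ÷ 2 = 896 remainder 0
896 ÷ 2 = 448 remainder 0
448 ÷ 2 = 224 remainder 0
224 ÷ 2 = 112 remainder 0
112 ÷ 2 = 56 remainder 0
56 ÷ 2 = 28 remainder 0
28 ÷ 2 = 14 remainder 0
14 ÷ 2 = 7 remainder 0
7 ÷ 2 = 3 remainder 1
3 ÷ 2 = 1 remainder 1
1 ÷ 2 = 0 remainder 1
Reading remainders bottom to top: 111000000001



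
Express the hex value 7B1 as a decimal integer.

Expand by place value (powers of 16):
Digit values: B = 11
7B1 = 7 × 16^2 + 11 × 16^1 + 1 × 16^0
= 7 × 256 + 11 × 16 + 1 × 1
= 1792 + 176 + 1
= 1969



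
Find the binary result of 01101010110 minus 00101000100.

Method 1 - Direct subtraction (column by column from the right: bit − bit − borrow-in; if negative, add 2 and borrow 1 from the next column):
borrow: 00000000000
        01101010110
-       00101000100
-------------------
        01000010010

Method 2 - Add two's complement:
Two's complement of 00101000100: invert → 11010111011, add 1 → 11010111100
  01101010110
+ 11010111100
-------------
 101000010010  (end carry out of the top bit = 1)
Discarding the end carry: 01000010010
Decimal check:
  01101010110 = 512 + 256 + 64 + 16 + 4 + 2 = 854
  00101000100 = 256 + 64 + 4 = 324
  854 - 324 = 530, and 01000010010 = 512 + 16 + 2 = 530 ✓



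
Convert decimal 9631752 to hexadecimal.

Using repeated division by 16 (digits 10–15 are A–F):
9631752 ÷ 16 = 601984 remainder 8
601984 ÷ 16 = 37624 remainder 0
37624 ÷ 16 = 2351 remainder 8
2351 ÷ 16 = 146 remainder 15 (F)
146 ÷ 16 = 9 remainder 2
9 ÷ 16 = 0 remainder 9
Reading remainders bottom to top: 92F808



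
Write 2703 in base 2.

Using repeated division by 2:
2703 ÷ 2 = 1351 remainder 1
1351 ÷ 2 = 675 remainder 1
675 ÷ 2 = 337 remainder 1
337 ÷ 2 = 168 remainder 1
168 ÷ 2 = 84 remainder 0
84 ÷ 2 = 42 remainder 0
42 ÷ 2 = 21 remainder 0
21 ÷ 2 = 10 remainder 1
10 ÷ 2 = 5 remainder 0
5 ÷ 2 = 2 remainder 1
2 ÷ 2 = 1 remainder 0
1 ÷ 2 = 0 remainder 1
Reading remainders bottom to top: 101010001111



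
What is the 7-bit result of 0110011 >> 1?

Original: 0110011 (decimal 51)
Shift right by 1 position
Drop the 1 low bit; fill with zero on the left
Result: 0011001 (decimal 25)
Equivalent: 51 >> 1 = 51 ÷ 2^1 = 25



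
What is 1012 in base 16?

Using repeated division by 16 (digits 10–15 are A–F):
1012 ÷ 16 = 63 remainder 4
63 ÷ 16 = 3 remainder 15 (F)
3 ÷ 16 = 0 remainder 3
Reading remainders bottom to top: 3F4



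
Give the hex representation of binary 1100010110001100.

Group into 4-bit nibbles from right:
  1100 = C
  0101 = 5
  1000 = 8
  1100 = C
Result: C58C



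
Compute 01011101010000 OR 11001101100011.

OR: 1 when either bit is 1
  01011101010000
| 11001101100011
----------------
  11011101110011
Decimal: 5968 | 13155 = 14195



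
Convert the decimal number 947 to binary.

Using repeated division by 2:
947 ÷ 2 = 473 remainder 1
473 ÷ 2 = 236 remainder 1
236 ÷ 2 = 118 remainder 0
118 ÷ 2 = 59 remainder 0
59 ÷ 2 = 29 remainder 1
29 ÷ 2 = 14 remainder 1
14 ÷ 2 = 7 remainder 0
7 ÷ 2 = 3 remainder 1
3 ÷ 2 = 1 remainder 1
1 ÷ 2 = 0 remainder 1
Reading remainders bottom to top: 1110110011



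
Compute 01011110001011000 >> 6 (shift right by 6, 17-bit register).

Original: 01011110001011000 (decimal 48216)
Shift right by 6 positions
Drop the 6 low bits; fill with zeros on the left
Result: 00000001011110001 (decimal 753)
Equivalent: 48216 >> 6 = 48216 ÷ 2^6 = 753



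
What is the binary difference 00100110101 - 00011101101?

Method 1 - Direct subtraction (column by column from the right: bit − bit − borrow-in; if negative, add 2 and borrow 1 from the next column):
borrow: 00110010000
        00100110101
-       00011101101
-------------------
        00001001000

Method 2 - Add two's complement:
Two's complement of 00011101101: invert → 11100010010, add 1 → 11100010011
  00100110101
+ 11100010011
-------------
 100001001000  (end carry out of the top bit = 1)
Discarding the end carry: 00001001000
Decimal check:
  00100110101 = 256 + 32 + 16 + 4 + 1 = 309
  00011101101 = 128 + 64 + 32 + 8 + 4 + 1 = 237
  309 - 237 = 72, and 00001001000 = 64 + 8 = 72 ✓



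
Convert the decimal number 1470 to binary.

Using repeated division by 2:
1470 ÷ 2 = 735 remainder 0
735 ÷ 2 = 367 remainder 1
367 ÷ 2 = 183 remainder 1
183 ÷ 2 = 91 remainder 1
91 ÷ 2 = 45 remainder 1
45 ÷ 2 = 22 remainder 1
22 ÷ 2 = 11 remainder 0
11 ÷ 2 = 5 remainder 1
5 ÷ 2 = 2 remainder 1
2 ÷ 2 = 1 remainder 0
1 ÷ 2 = 0 remainder 1
Reading remainders bottom to top: 10110111110



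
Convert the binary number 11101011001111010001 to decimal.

Sum of powers of 2 for each 1-bit:
2^0 + 2^4 + 2^6 + 2^7 + 2^8 + 2^9 + 2^12 + 2^13 + 2^15 + 2^17 + 2^18 + 2^19
= 1 + 16 + 64 + 128 + 256 + 512 + 4096 + 8192 + 32768 + 131072 + 262144 + 524288
= 963537



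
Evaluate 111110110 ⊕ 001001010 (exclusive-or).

XOR: 1 when bits differ
  111110110
^ 001001010
-----------
  110111100
Decimal: 502 ^ 74 = 444



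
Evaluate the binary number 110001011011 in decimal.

Sum of powers of 2 for each 1-bit:
2^0 + 2^1 + 2^3 + 2^4 + 2^6 + 2^10 + 2^11
= 1 + 2 + 8 + 16 + 64 + 1024 + 2048
= 3163



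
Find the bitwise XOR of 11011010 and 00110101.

XOR: 1 when bits differ
  11011010
^ 00110101
----------
  11101111
Decimal: 218 ^ 53 = 239



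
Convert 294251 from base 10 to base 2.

Using repeated division by 2:
294251 ÷ 2 = 147125 remainder 1
147125 ÷ 2 = 73562 remainder 1
73562 ÷ 2 = 36781 remainder 0
36781 ÷ 2 = 18390 remainder 1
18390 ÷ 2 = 9195 remainder 0
9195 ÷ 2 = 4597 remainder 1
4597 ÷ 2 = 2298 remainder 1
2298 ÷ 2 = 1149 remainder 0
1149 ÷ 2 = 574 remainder 1
574 ÷ 2 = 287 remainder 0
287 ÷ 2 = 143 remainder 1
143 ÷ 2 = 71 remainder 1
71 ÷ 2 = 35 remainder 1
35 ÷ 2 = 17 remainder 1
17 ÷ 2 = 8 remainder 1
8 ÷ 2 = 4 remainder 0
4 ÷ 2 = 2 remainder 0
2 ÷ 2 = 1 remainder 0
1 ÷ 2 = 0 remainder 1
Reading remainders bottom to top: 1000111110101101011



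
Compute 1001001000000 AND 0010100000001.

AND: 1 only when both bits are 1
  1001001000000
& 0010100000001
---------------
  0000000000000
Decimal: 4672 & 1281 = 0



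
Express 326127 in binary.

Using repeated division by 2:
326127 ÷ 2 = 163063 remainder 1
163063 ÷ 2 = 81531 remainder 1
81531 ÷ 2 = 40765 remainder 1
40765 ÷ 2 = 20382 remainder 1
20382 ÷ 2 = 10191 remainder 0
10191 ÷ 2 = 5095 remainder 1
5095 ÷ 2 = 2547 remainder 1
2547 ÷ 2 = 1273 remainder 1
1273 ÷ 2 = 636 remainder 1
636 ÷ 2 = 318 remainder 0
318 ÷ 2 = 159 remainder 0
159 ÷ 2 = 79 remainder 1
79 ÷ 2 = 39 remainder 1
39 ÷ 2 = 19 remainder 1
19 ÷ 2 = 9 remainder 1
9 ÷ 2 = 4 remainder 1
4 ÷ 2 = 2 remainder 0
2 ÷ 2 = 1 remainder 0
1 ÷ 2 = 0 remainder 1
Reading remainders bottom to top: 1001111100111101111



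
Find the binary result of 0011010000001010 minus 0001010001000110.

Method 1 - Direct subtraction (column by column from the right: bit − bit − borrow-in; if negative, add 2 and borrow 1 from the next column):
borrow: 0011111110001000
        0011010000001010
-       0001010001000110
------------------------
        0001111111000100

Method 2 - Add two's complement:
Two's complement of 0001010001000110: invert → 1110101110111001, add 1 → 1110101110111010
  0011010000001010
+ 1110101110111010
------------------
 10001111111000100  (end carry out of the top bit = 1)
Discarding the end carry: 0001111111000100
Decimal check:
  0011010000001010 = 8192 + 4096 + 1024 + 8 + 2 = 13322
  0001010001000110 = 4096 + 1024 + 64 + 4 + 2 = 5190
  13322 - 5190 = 8132, and 0001111111000100 = 4096 + 2048 + 1024 + 512 + 256 + 128 + 64 + 4 = 8132 ✓



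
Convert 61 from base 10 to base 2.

Using repeated division by 2:
61 ÷ 2 = 30 remainder 1
30 ÷ 2 = 15 remainder 0
15 ÷ 2 = 7 remainder 1
7 ÷ 2 = 3 remainder 1
3 ÷ 2 = 1 remainder 1
1 ÷ 2 = 0 remainder 1
Reading remainders bottom to top: 111101



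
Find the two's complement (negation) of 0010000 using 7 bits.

Original: 0010000
Step 1 - Invert all bits: 1101111
Step 2 - Add 1: 1110000
Verification: 0010000 + 1110000 = 10000000; discarding the end carry (carry out of the top bit) leaves the 7-bit value 0000000, as required for x + (-x)



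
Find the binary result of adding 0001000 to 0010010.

Add column by column from the right: bit + bit + carry-in; write the sum mod 2, carry 1 when the sum is 2 or 3.
carry:  0000000
        0001000
+       0010010
---------------
       00011010
(the carry out of the leftmost column, 0, becomes the leading bit)
Decimal check:
  0001000 = 8
  0010010 = 16 + 2 = 18
  8 + 18 = 26, and 00011010 = 16 + 8 + 2 = 26 ✓



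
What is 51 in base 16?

Using repeated division by 16 (digits 10–15 are A–F):
51 ÷ 16 = 3 remainder 3
3 ÷ 16 = 0 remainder 3
Reading remainders bottom to top: 33



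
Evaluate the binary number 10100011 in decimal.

Sum of powers of 2 for each 1-bit:
2^0 + 2^1 + 2^5 + 2^7
= 1 + 2 + 32 + 128
= 163



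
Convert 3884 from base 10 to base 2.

Using repeated division by 2:
3884 ÷ 2 = 1942 remainder 0
1942 ÷ 2 = 971 remainder 0
971 ÷ 2 = 485 remainder 1
485 ÷ 2 = 242 remainder 1
242 ÷ 2 = 121 remainder 0
121 ÷ 2 = 60 remainder 1
60 ÷ 2 = 30 remainder 0
30 ÷ 2 = 15 remainder 0
15 ÷ 2 = 7 remainder 1
7 ÷ 2 = 3 remainder 1
3 ÷ 2 = 1 remainder 1
1 ÷ 2 = 0 remainder 1
Reading remainders bottom to top: 111100101100



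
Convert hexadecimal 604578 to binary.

Convert each hex digit to 4 bits:
  6 = 0110
  0 = 0000
  4 = 0100
  5 = 0101
  7 = 0111
  8 = 1000
Concatenate: 011000000100010101111000



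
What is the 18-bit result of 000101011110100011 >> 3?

Original: 000101011110100011 (decimal 22435)
Shift right by 3 positions
Drop the 3 low bits; fill with zeros on the left
Result: 000000101011110100 (decimal 2804)
Equivalent: 22435 >> 3 = 22435 ÷ 2^3 = 2804



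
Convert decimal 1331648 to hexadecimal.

Using repeated division by 16 (digits 10–15 are A–F):
1331648 ÷ 16 = 83228 remainder 0
83228 ÷ 16 = 5201 remainder 12 (C)
5201 ÷ 16 = 325 remainder 1
325 ÷ 16 = 20 remainder 5
20 ÷ 16 = 1 remainder 4
1 ÷ 16 = 0 remainder 1
Reading remainders bottom to top: 1451C0



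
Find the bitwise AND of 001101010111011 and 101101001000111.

AND: 1 only when both bits are 1
  001101010111011
& 101101001000111
-----------------
  001101000000011
Decimal: 6843 & 23111 = 6659



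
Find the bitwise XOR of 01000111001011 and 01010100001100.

XOR: 1 when bits differ
  01000111001011
^ 01010100001100
----------------
  00010011000111
Decimal: 4555 ^ 5388 = 1223



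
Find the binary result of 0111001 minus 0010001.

Method 1 - Direct subtraction (column by column from the right: bit − bit − borrow-in; if negative, add 2 and borrow 1 from the next column):
borrow: 0000000
        0111001
-       0010001
---------------
        0101000

Method 2 - Add two's complement:
Two's complement of 0010001: invert → 1101110, add 1 → 1101111
  0111001
+ 1101111
---------
 10101000  (end carry out of the top bit = 1)
Discarding the end carry: 0101000
Decimal check:
  0111001 = 32 + 16 + 8 + 1 = 57
  0010001 = 16 + 1 = 17
  57 - 17 = 40, and 0101000 = 32 + 8 = 40 ✓



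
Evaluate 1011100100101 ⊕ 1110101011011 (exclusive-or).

XOR: 1 when bits differ
  1011100100101
^ 1110101011011
---------------
  0101001111110
Decimal: 5925 ^ 7515 = 2686



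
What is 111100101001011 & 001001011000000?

AND: 1 only when both bits are 1
  111100101001011
& 001001011000000
-----------------
  001000001000000
Decimal: 31051 & 4800 = 4160



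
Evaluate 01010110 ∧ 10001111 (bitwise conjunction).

AND: 1 only when both bits are 1
  01010110
& 10001111
----------
  00000110
Decimal: 86 & 143 = 6



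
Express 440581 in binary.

Using repeated division by 2:
440581 ÷ 2 = 220290 remainder 1
220290 ÷ 2 = 110145 remainder 0
110145 ÷ 2 = 55072 remainder 1
55072 ÷ 2 = 27536 remainder 0
27536 ÷ 2 = 13768 remainder 0
13768 ÷ 2 = 6884 remainder 0
6884 ÷ 2 = 3442 remainder 0
3442 ÷ 2 = 1721 remainder 0
1721 ÷ 2 = 860 remainder 1
860 ÷ 2 = 430 remainder 0
430 ÷ 2 = 215 remainder 0
215 ÷ 2 = 107 remainder 1
107 ÷ 2 = 53 remainder 1
53 ÷ 2 = 26 remainder 1
26 ÷ 2 = 13 remainder 0
13 ÷ 2 = 6 remainder 1
6 ÷ 2 = 3 remainder 0
3 ÷ 2 = 1 remainder 1
1 ÷ 2 = 0 remainder 1
Reading remainders bottom to top: 1101011100100000101



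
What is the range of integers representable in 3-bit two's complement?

For 3-bit two's complement:
Minimum: -2^2 = -4
Maximum: 2^2 - 1 = 3



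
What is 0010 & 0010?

AND: 1 only when both bits are 1
  0010
& 0010
------
  0010
Decimal: 2 & 2 = 2



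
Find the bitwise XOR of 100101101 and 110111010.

XOR: 1 when bits differ
  100101101
^ 110111010
-----------
  010010111
Decimal: 301 ^ 442 = 151



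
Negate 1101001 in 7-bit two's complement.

Original (sign bit 1, negative): 1101001
Step 1 - Invert all bits: 0010110
Step 2 - Add 1: 0010111
Verification: 1101001 + 0010111 = 10000000; discarding the end carry (carry out of the top bit) leaves the 7-bit value 0000000, as required for x + (-x)



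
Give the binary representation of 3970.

Using repeated division by 2:
3970 ÷ 2 = 1985 remainder 0
1985 ÷ 2 = 992 remainder 1
992 ÷ 2 = 496 remainder 0
496 ÷ 2 = 248 remainder 0
248 ÷ 2 = 124 remainder 0
124 ÷ 2 = 62 remainder 0
62 ÷ 2 = 31 remainder 0
31 ÷ 2 = 15 remainder 1
15 ÷ 2 = 7 remainder 1
7 ÷ 2 = 3 remainder 1
3 ÷ 2 = 1 remainder 1
1 ÷ 2 = 0 remainder 1
Reading remainders bottom to top: 111110000010



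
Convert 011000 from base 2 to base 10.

Sum of powers of 2 for each 1-bit:
2^3 + 2^4
= 8 + 16
= 24



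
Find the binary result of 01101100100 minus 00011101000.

Method 1 - Direct subtraction (column by column from the right: bit − bit − borrow-in; if negative, add 2 and borrow 1 from the next column):
borrow: 00111110000
        01101100100
-       00011101000
-------------------
        01001111100

Method 2 - Add two's complement:
Two's complement of 00011101000: invert → 11100010111, add 1 → 11100011000
  01101100100
+ 11100011000
-------------
 101001111100  (end carry out of the top bit = 1)
Discarding the end carry: 01001111100
Decimal check:
  01101100100 = 512 + 256 + 64 + 32 + 4 = 868
  00011101000 = 128 + 64 + 32 + 8 = 232
  868 - 232 = 636, and 01001111100 = 512 + 64 + 32 + 16 + 8 + 4 = 636 ✓



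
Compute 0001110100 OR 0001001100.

OR: 1 when either bit is 1
  0001110100
| 0001001100
------------
  0001111100
Decimal: 116 | 76 = 124



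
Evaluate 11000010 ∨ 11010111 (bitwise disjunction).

OR: 1 when either bit is 1
  11000010
| 11010111
----------
  11010111
Decimal: 194 | 215 = 215



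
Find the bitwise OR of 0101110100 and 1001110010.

OR: 1 when either bit is 1
  0101110100
| 1001110010
------------
  1101110110
Decimal: 372 | 626 = 886



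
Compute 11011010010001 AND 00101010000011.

AND: 1 only when both bits are 1
  11011010010001
& 00101010000011
----------------
  00001010000001
Decimal: 13969 & 2691 = 641



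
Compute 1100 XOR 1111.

XOR: 1 when bits differ
  1100
^ 1111
------
  0011
Decimal: 12 ^ 15 = 3



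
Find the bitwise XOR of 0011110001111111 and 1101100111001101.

XOR: 1 when bits differ
  0011110001111111
^ 1101100111001101
------------------
  1110010110110010
Decimal: 15487 ^ 55757 = 58802



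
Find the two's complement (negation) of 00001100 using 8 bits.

Original: 00001100
Step 1 - Invert all bits: 11110011
Step 2 - Add 1: 11110100
Verification: 00001100 + 11110100 = 100000000; discarding the end carry (carry out of the top bit) leaves the 8-bit value 00000000, as required for x + (-x)



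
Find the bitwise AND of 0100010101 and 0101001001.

AND: 1 only when both bits are 1
  0100010101
& 0101001001
------------
  0100000001
Decimal: 277 & 329 = 257



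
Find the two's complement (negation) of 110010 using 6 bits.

Original (sign bit 1, negative): 110010
Step 1 - Invert all bits: 001101
Step 2 - Add 1: 001110
Verification: 110010 + 001110 = 1000000; discarding the end carry (carry out of the top bit) leaves the 6-bit value 000000, as required for x + (-x)



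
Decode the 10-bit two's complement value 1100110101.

Binary: 1100110101
Sign bit: 1 (negative)
Invert: 0011001010
Add 1:  0011001011
Magnitude: 0011001011 = 128 + 64 + 8 + 2 + 1 = 203
Value: -203



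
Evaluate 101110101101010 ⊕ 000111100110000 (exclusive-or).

XOR: 1 when bits differ
  101110101101010
^ 000111100110000
-----------------
  101001001011010
Decimal: 23914 ^ 3888 = 21082



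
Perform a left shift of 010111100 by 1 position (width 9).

Original: 010111100 (decimal 188)
Shift left by 1 position
Append 1 zero on the right
Result: 101111000 (decimal 376)
Equivalent: 188 << 1 = 188 × 2^1 = 376



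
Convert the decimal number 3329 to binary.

Using repeated division by 2:
3329 ÷ 2 = 1664 remainder 1
1664 ÷ 2 = 832 remainder 0
832 ÷ 2 = 416 remainder 0
416 ÷ 2 = 208 remainder 0
208 ÷ 2 = 104 remainder 0
104 ÷ 2 = 52 remainder 0
52 ÷ 2 = 26 remainder 0
26 ÷ 2 = 13 remainder 0
13 ÷ 2 = 6 remainder 1
6 ÷ 2 = 3 remainder 0
3 ÷ 2 = 1 remainder 1
1 ÷ 2 = 0 remainder 1
Reading remainders bottom to top: 110100000001



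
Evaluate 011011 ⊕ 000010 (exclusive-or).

XOR: 1 when bits differ
  011011
^ 000010
--------
  011001
Decimal: 27 ^ 2 = 25



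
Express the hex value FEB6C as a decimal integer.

Expand by place value (powers of 16):
Digit values: F = 15, E = 14, B = 11, C = 12
FEB6C = 15 × 16^4 + 14 × 16^3 + 11 × 16^2 + 6 × 16^1 + 12 × 16^0
= 15 × 65536 + 14 × 4096 + 11 × 256 + 6 × 16 + 12 × 1
= 983040 + 57344 + 2816 + 96 + 12
= 1043308



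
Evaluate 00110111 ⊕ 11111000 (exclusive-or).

XOR: 1 when bits differ
  00110111
^ 11111000
----------
  11001111
Decimal: 55 ^ 248 = 207



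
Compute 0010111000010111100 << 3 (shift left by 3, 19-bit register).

Original: 0010111000010111100 (decimal 94396)
Shift left by 3 positions
Append 3 zeros on the right and drop the 3 high bits that overflow the 19-bit width
Result: 0111000010111100000 (decimal 230880)
Equivalent: 94396 << 3 = 94396 × 2^3 = 755168, truncated to 19 bits = 230880



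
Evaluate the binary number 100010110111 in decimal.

Sum of powers of 2 for each 1-bit:
2^0 + 2^1 + 2^2 + 2^4 + 2^5 + 2^7 + 2^11
= 1 + 2 + 4 + 16 + 32 + 128 + 2048
= 2231



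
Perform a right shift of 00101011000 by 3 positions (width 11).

Original: 00101011000 (decimal 344)
Shift right by 3 positions
Drop the 3 low bits; fill with zeros on the left
Result: 00000101011 (decimal 43)
Equivalent: 344 >> 3 = 344 ÷ 2^3 = 43



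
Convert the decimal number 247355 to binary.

Using repeated division by 2:
247355 ÷ 2 = 123677 remainder 1
123677 ÷ 2 = 61838 remainder 1
61838 ÷ 2 = 30919 remainder 0
30919 ÷ 2 = 15459 remainder 1
15459 ÷ 2 = 7729 remainder 1
7729 ÷ 2 = 3864 remainder 1
3864 ÷ 2 = 1932 remainder 0
1932 ÷ 2 = 966 remainder 0
966 ÷ 2 = 483 remainder 0
483 ÷ 2 = 241 remainder 1
241 ÷ 2 = 120 remainder 1
120 ÷ 2 = 60 remainder 0
60 ÷ 2 = 30 remainder 0
30 ÷ 2 = 15 remainder 0
15 ÷ 2 = 7 remainder 1
7 ÷ 2 = 3 remainder 1
3 ÷ 2 = 1 remainder 1
1 ÷ 2 = 0 remainder 1
Reading remainders bottom to top: 111100011000111011



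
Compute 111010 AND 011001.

AND: 1 only when both bits are 1
  111010
& 011001
--------
  011000
Decimal: 58 & 25 = 24



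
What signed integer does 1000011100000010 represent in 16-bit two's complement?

Binary: 1000011100000010
Sign bit: 1 (negative)
Invert: 0111100011111101
Add 1:  0111100011111110
Magnitude: 0111100011111110 = 16384 + 8192 + 4096 + 2048 + 128 + 64 + 32 + 16 + 8 + 4 + 2 = 30974
Value: -30974



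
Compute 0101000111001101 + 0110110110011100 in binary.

Add column by column from the right: bit + bit + carry-in; write the sum mod 2, carry 1 when the sum is 2 or 3.
carry:  1000001100111000
        0101000111001101
+       0110110110011100
------------------------
       01011111101101001
(the carry out of the leftmost column, 0, becomes the leading bit)
Decimal check:
  0101000111001101 = 16384 + 4096 + 256 + 128 + 64 + 8 + 4 + 1 = 20941
  0110110110011100 = 16384 + 8192 + 2048 + 1024 + 256 + 128 + 16 + 8 + 4 = 28060
  20941 + 28060 = 49001, and 01011111101101001 = 32768 + 8192 + 4096 + 2048 + 1024 + 512 + 256 + 64 + 32 + 8 + 1 = 49001 ✓



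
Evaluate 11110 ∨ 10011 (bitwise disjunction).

OR: 1 when either bit is 1
  11110
| 10011
-------
  11111
Decimal: 30 | 19 = 31



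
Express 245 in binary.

Using repeated division by 2:
245 ÷ 2 = 122 remainder 1
122 ÷ 2 = 61 remainder 0
61 ÷ 2 = 30 remainder 1
30 ÷ 2 = 15 remainder 0
15 ÷ 2 = 7 remainder 1
7 ÷ 2 = 3 remainder 1
3 ÷ 2 = 1 remainder 1
1 ÷ 2 = 0 remainder 1
Reading remainders bottom to top: 11110101



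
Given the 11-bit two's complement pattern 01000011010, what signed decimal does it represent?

Binary: 01000011010
Sign bit: 0 (non-negative)
Read directly as an unsigned value:
01000011010 = 512 + 16 + 8 + 2 = 538
Value: 538



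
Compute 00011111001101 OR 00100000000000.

OR: 1 when either bit is 1
  00011111001101
| 00100000000000
----------------
  00111111001101
Decimal: 1997 | 2048 = 4045



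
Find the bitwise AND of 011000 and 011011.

AND: 1 only when both bits are 1
  011000
& 011011
--------
  011000
Decimal: 24 & 27 = 24



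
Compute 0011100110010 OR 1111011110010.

OR: 1 when either bit is 1
  0011100110010
| 1111011110010
---------------
  1111111110010
Decimal: 1842 | 7922 = 8178



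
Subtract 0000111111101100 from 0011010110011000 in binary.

Method 1 - Direct subtraction (column by column from the right: bit − bit − borrow-in; if negative, add 2 and borrow 1 from the next column):
borrow: 0001111111011000
        0011010110011000
-       0000111111101100
------------------------
        0010010110101100

Method 2 - Add two's complement:
Two's complement of 0000111111101100: invert → 1111000000010011, add 1 → 1111000000010100
  0011010110011000
+ 1111000000010100
------------------
 10010010110101100  (end carry out of the top bit = 1)
Discarding the end carry: 0010010110101100
Decimal check:
  0011010110011000 = 8192 + 4096 + 1024 + 256 + 128 + 16 + 8 = 13720
  0000111111101100 = 2048 + 1024 + 512 + 256 + 128 + 64 + 32 + 8 + 4 = 4076
  13720 - 4076 = 9644, and 0010010110101100 = 8192 + 1024 + 256 + 128 + 32 + 8 + 4 = 9644 ✓



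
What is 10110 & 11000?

AND: 1 only when both bits are 1
  10110
& 11000
-------
  10000
Decimal: 22 & 24 = 16



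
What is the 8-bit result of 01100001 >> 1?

Original: 01100001 (decimal 97)
Shift right by 1 position
Drop the 1 low bit; fill with zero on the left
Result: 00110000 (decimal 48)
Equivalent: 97 >> 1 = 97 ÷ 2^1 = 48



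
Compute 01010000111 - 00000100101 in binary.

Method 1 - Direct subtraction (column by column from the right: bit − bit − borrow-in; if negative, add 2 and borrow 1 from the next column):
borrow: 00011000000
        01010000111
-       00000100101
-------------------
        01001100010

Method 2 - Add two's complement:
Two's complement of 00000100101: invert → 11111011010, add 1 → 11111011011
  01010000111
+ 11111011011
-------------
 101001100010  (end carry out of the top bit = 1)
Discarding the end carry: 01001100010
Decimal check:
  01010000111 = 512 + 128 + 4 + 2 + 1 = 647
  00000100101 = 32 + 4 + 1 = 37
  647 - 37 = 610, and 01001100010 = 512 + 64 + 32 + 2 = 610 ✓



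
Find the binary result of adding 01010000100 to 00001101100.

Add column by column from the right: bit + bit + carry-in; write the sum mod 2, carry 1 when the sum is 2 or 3.
carry:  00000011000
        01010000100
+       00001101100
-------------------
       001011110000
(the carry out of the leftmost column, 0, becomes the leading bit)
Decimal check:
  01010000100 = 512 + 128 + 4 = 644
  00001101100 = 64 + 32 + 8 + 4 = 108
  644 + 108 = 752, and 001011110000 = 512 + 128 + 64 + 32 + 16 = 752 ✓



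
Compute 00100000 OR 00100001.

OR: 1 when either bit is 1
  00100000
| 00100001
----------
  00100001
Decimal: 32 | 33 = 33



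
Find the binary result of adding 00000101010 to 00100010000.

Add column by column from the right: bit + bit + carry-in; write the sum mod 2, carry 1 when the sum is 2 or 3.
carry:  00000000000
        00000101010
+       00100010000
-------------------
       000100111010
(the carry out of the leftmost column, 0, becomes the leading bit)
Decimal check:
  00000101010 = 32 + 8 + 2 = 42
  00100010000 = 256 + 16 = 272
  42 + 272 = 314, and 000100111010 = 256 + 32 + 16 + 8 + 2 = 314 ✓



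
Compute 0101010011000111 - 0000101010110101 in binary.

Method 1 - Direct subtraction (column by column from the right: bit − bit − borrow-in; if negative, add 2 and borrow 1 from the next column):
borrow: 0001010001100000
        0101010011000111
-       0000101010110101
------------------------
        0100101000010010

Method 2 - Add two's complement:
Two's complement of 0000101010110101: invert → 1111010101001010, add 1 → 1111010101001011
  0101010011000111
+ 1111010101001011
------------------
 10100101000010010  (end carry out of the top bit = 1)
Discarding the end carry: 0100101000010010
Decimal check:
  0101010011000111 = 16384 + 4096 + 1024 + 128 + 64 + 4 + 2 + 1 = 21703
  0000101010110101 = 2048 + 512 + 128 + 32 + 16 + 4 + 1 = 2741
  21703 - 2741 = 18962, and 0100101000010010 = 16384 + 2048 + 512 + 16 + 2 = 18962 ✓



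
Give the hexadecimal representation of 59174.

Using repeated division by 16 (digits 10–15 are A–F):
59174 ÷ 16 = 3698 remainder 6
3698 ÷ 16 = 231 remainder 2
231 ÷ 16 = 14 remainder 7
14 ÷ 16 = 0 remainder 14 (E)
Reading remainders bottom to top: E726



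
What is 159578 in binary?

Using repeated division by 2:
159578 ÷ 2 = 79789 remainder 0
79789 ÷ 2 = 39894 remainder 1
39894 ÷ 2 = 19947 remainder 0
19947 ÷ 2 = 9973 remainder 1
9973 ÷ 2 = 4986 remainder 1
4986 ÷ 2 = 2493 remainder 0
2493 ÷ 2 = 1246 remainder 1
1246 ÷ 2 = 623 remainder 0
623 ÷ 2 = 311 remainder 1
311 ÷ 2 = 155 remainder 1
155 ÷ 2 = 77 remainder 1
77 ÷ 2 = 38 remainder 1
38 ÷ 2 = 19 remainder 0
19 ÷ 2 = 9 remainder 1
9 ÷ 2 = 4 remainder 1
4 ÷ 2 = 2 remainder 0
2 ÷ 2 = 1 remainder 0
1 ÷ 2 = 0 remainder 1
Reading remainders bottom to top: 100110111101011010



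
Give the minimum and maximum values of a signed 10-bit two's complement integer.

For 10-bit two's complement:
Minimum: -2^9 = -512
Maximum: 2^9 - 1 = 511



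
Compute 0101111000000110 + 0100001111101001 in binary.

Add column by column from the right: bit + bit + carry-in; write the sum mod 2, carry 1 when the sum is 2 or 3.
carry:  1011110000000000
        0101111000000110
+       0100001111101001
------------------------
       01010000111101111
(the carry out of the leftmost column, 0, becomes the leading bit)
Decimal check:
  0101111000000110 = 16384 + 4096 + 2048 + 1024 + 512 + 4 + 2 = 24070
  0100001111101001 = 16384 + 512 + 256 + 128 + 64 + 32 + 8 + 1 = 17385
  24070 + 17385 = 41455, and 01010000111101111 = 32768 + 8192 + 256 + 128 + 64 + 32 + 8 + 4 + 2 + 1 = 41455 ✓



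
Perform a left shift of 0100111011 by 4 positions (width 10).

Original: 0100111011 (decimal 315)
Shift left by 4 positions
Append 4 zeros on the right and drop the 4 high bits that overflow the 10-bit width
Result: 1110110000 (decimal 944)
Equivalent: 315 << 4 = 315 × 2^4 = 5040, truncated to 10 bits = 944



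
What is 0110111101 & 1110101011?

AND: 1 only when both bits are 1
  0110111101
& 1110101011
------------
  0110101001
Decimal: 445 & 939 = 425



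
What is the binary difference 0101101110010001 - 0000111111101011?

Method 1 - Direct subtraction (column by column from the right: bit − bit − borrow-in; if negative, add 2 and borrow 1 from the next column):
borrow: 0001111111011100
        0101101110010001
-       0000111111101011
------------------------
        0100101110100110

Method 2 - Add two's complement:
Two's complement of 0000111111101011: invert → 1111000000010100, add 1 → 1111000000010101
  0101101110010001
+ 1111000000010101
------------------
 10100101110100110  (end carry out of the top bit = 1)
Discarding the end carry: 0100101110100110
Decimal check:
  0101101110010001 = 16384 + 4096 + 2048 + 512 + 256 + 128 + 16 + 1 = 23441
  0000111111101011 = 2048 + 1024 + 512 + 256 + 128 + 64 + 32 + 8 + 2 + 1 = 4075
  23441 - 4075 = 19366, and 0100101110100110 = 16384 + 2048 + 512 + 256 + 128 + 32 + 4 + 2 = 19366 ✓

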